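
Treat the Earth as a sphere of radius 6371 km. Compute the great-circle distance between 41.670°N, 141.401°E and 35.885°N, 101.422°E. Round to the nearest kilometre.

Δλ = 101.422 − 141.401 = -39.979°.
Δφ = 35.885 − 41.670 = -5.785°.
a = sin²(Δφ/2) + cos φ₁ · cos φ₂ · sin²(Δλ/2) = 0.073271.
c = 2·atan2(√a, √(1−a)) = 0.54821 rad → d = 6371·c ≈ 3492.65 km.

3493 km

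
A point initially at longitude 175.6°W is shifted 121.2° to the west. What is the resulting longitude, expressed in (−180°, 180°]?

Start at -175.6°; shift −121.2° → -296.8°.
-296.8° lies outside (−180°, 180°]; add 360° → +63.2°.

63.2°E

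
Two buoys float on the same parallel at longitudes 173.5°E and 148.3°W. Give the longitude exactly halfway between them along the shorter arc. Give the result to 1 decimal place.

167.4°W

Signed shortest Δλ from +173.5° to -148.3° is +38.2°.
Midpoint longitude = +173.5° + (+38.2°)/2 = +173.5° + 19.1° = +192.6°.
Normalise into (−180°, 180°]: -167.4°.
(The naïve average (+173.5 + -148.3)/2 = 12.6° is on the wrong side of the globe.)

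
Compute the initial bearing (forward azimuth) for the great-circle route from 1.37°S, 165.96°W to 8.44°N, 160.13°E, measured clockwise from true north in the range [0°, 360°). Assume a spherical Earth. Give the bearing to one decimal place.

Δλ = 160.13 − -165.96 = 326.09°; wrapped into (−180°, 180°]: -33.91°.
θ = atan2( sin Δλ · cos φ₂ , cos φ₁ · sin φ₂ − sin φ₁ · cos φ₂ · cos Δλ )
  = atan2(-0.55185, 0.16636) = -73.224° → normalised to [0°, 360°): 286.776°.

286.8°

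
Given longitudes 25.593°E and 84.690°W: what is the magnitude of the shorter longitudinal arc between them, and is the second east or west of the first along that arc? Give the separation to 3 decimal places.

Raw difference: -84.690 − 25.593 = -110.283°.
Normalise into (−180°, 180°]: -110.283° stays -110.283°.
Negative ⇒ the second point lies to the west; separation 110.283°.

110.283° west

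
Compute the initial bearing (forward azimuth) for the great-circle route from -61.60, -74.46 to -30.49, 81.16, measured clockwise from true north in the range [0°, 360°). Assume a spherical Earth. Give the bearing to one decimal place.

Δλ = 81.16 − -74.46 = 155.62°.
θ = atan2( sin Δλ · cos φ₂ , cos φ₁ · sin φ₂ − sin φ₁ · cos φ₂ · cos Δλ )
  = atan2(0.35571, -0.93174) = 159.105° → normalised to [0°, 360°): 159.105°.

159.1°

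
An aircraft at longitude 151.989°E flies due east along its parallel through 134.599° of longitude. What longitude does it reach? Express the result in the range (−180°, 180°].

Start at +151.989°; shift +134.599° → +286.588°.
+286.588° lies outside (−180°, 180°]; subtract 360° → -73.412°.

73.412°W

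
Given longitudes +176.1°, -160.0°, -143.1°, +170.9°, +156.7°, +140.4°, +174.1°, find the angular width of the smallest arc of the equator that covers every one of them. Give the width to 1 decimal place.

Sort the longitudes: -160.0°, -143.1°, +140.4°, +156.7°, +170.9°, +174.1°, +176.1°.
Eastward gaps between consecutive values (wrapping around): 16.9°, 283.5°, 16.3°, 14.2°, 3.2°, 2.0°, 23.9°.
Largest gap = 283.5° ⇒ minimal covering band is its complement: 360° − 283.5° = 76.5°.
Band runs from +140.4° eastward to -143.1°, crossing the antimeridian.

76.5°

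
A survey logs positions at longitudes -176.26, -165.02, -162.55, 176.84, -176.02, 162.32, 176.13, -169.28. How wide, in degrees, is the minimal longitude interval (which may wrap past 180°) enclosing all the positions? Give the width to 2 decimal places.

Sort the longitudes: -176.26°, -176.02°, -169.28°, -165.02°, -162.55°, +162.32°, +176.13°, +176.84°.
Eastward gaps between consecutive values (wrapping around): 0.24°, 6.74°, 4.26°, 2.47°, 324.87°, 13.81°, 0.71°, 6.90°.
Largest gap = 324.87° ⇒ minimal covering band is its complement: 360° − 324.87° = 35.13°.
Band runs from +162.32° eastward to -162.55°, crossing the antimeridian.

35.13°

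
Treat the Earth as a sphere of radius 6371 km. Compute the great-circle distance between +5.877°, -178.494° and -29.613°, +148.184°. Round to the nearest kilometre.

Δλ = 148.184 − -178.494 = 326.678°; wrapped into (−180°, 180°]: -33.322°.
Δφ = -29.613 − 5.877 = -35.490°.
a = sin²(Δφ/2) + cos φ₁ · cos φ₂ · sin²(Δλ/2) = 0.163981.
c = 2·atan2(√a, √(1−a)) = 0.83384 rad → d = 6371·c ≈ 5312.38 km.

5312 km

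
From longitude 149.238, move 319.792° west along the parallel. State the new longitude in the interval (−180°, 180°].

-170.554°

Start at +149.238°; shift −319.792° → -170.554°.
-170.554° already lies in (−180°, 180°].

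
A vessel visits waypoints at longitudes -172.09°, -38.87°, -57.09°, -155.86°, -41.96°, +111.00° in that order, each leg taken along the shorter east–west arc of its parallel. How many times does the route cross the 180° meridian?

0

Leg 1: -172.09° → -38.87°, shortest Δλ = 133.22° (east) — does not cross 180°.
Leg 2: -38.87° → -57.09°, shortest Δλ = -18.22° (west) — does not cross 180°.
Leg 3: -57.09° → -155.86°, shortest Δλ = -98.77° (west) — does not cross 180°.
Leg 4: -155.86° → -41.96°, shortest Δλ = 113.9° (east) — does not cross 180°.
Leg 5: -41.96° → +111.00°, shortest Δλ = 152.96° (east) — does not cross 180°.
Total crossings: 0.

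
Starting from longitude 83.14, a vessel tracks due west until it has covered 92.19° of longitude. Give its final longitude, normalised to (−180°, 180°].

Start at +83.14°; shift −92.19° → -9.05°.
-9.05° already lies in (−180°, 180°].

-9.05°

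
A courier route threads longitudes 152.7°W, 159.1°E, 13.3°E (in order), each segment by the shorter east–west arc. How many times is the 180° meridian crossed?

Leg 1: -152.7° → +159.1°, shortest Δλ = -48.2° (west) — crosses 180°.
Leg 2: +159.1° → +13.3°, shortest Δλ = -145.8° (west) — does not cross 180°.
Total crossings: 1.

1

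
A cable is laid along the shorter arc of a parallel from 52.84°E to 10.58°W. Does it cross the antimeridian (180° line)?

No

Signed shortest Δλ = ((-10.58 − 52.84 + 180) mod 360) − 180 = -63.42°.
Going west by 63.42° from +52.84° reaches -10.58° without touching 180°.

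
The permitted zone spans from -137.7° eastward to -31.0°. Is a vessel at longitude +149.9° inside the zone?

Band width going east from -137.7° to -31.0°: ((-31.0 − -137.7) mod 360) = 106.7°.
Offset of +149.9° east of the west edge: ((149.9 − -137.7) mod 360) = 287.6°.
287.6° > 106.7° ⇒ outside.

No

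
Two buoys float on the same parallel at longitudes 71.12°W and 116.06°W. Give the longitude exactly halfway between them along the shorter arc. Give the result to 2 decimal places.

Signed shortest Δλ from -71.12° to -116.06° is -44.94°.
Midpoint longitude = -71.12° + (-44.94°)/2 = -71.12° − 22.47° = -93.59°.

93.59°W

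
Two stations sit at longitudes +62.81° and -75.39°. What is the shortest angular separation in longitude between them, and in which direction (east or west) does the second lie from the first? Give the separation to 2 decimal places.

Raw difference: -75.39 − 62.81 = -138.2°.
Normalise into (−180°, 180°]: -138.2° stays -138.2°.
Negative ⇒ the second point lies to the west; separation 138.20°.

138.20° west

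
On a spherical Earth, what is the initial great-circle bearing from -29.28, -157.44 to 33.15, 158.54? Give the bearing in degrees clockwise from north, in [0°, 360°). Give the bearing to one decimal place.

323.0°

Δλ = 158.54 − -157.44 = 315.98°; wrapped into (−180°, 180°]: -44.02°.
θ = atan2( sin Δλ · cos φ₂ , cos φ₁ · sin φ₂ − sin φ₁ · cos φ₂ · cos Δλ )
  = atan2(-0.58181, 0.77142) = -37.024° → normalised to [0°, 360°): 322.976°.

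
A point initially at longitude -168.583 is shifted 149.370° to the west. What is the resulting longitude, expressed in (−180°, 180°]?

Start at -168.583°; shift −149.370° → -317.953°.
-317.953° lies outside (−180°, 180°]; add 360° → +42.047°.

+42.047°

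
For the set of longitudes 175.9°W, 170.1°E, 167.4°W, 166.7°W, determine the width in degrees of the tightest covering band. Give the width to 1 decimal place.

Sort the longitudes: -175.9°, -167.4°, -166.7°, +170.1°.
Eastward gaps between consecutive values (wrapping around): 8.5°, 0.7°, 336.8°, 14.0°.
Largest gap = 336.8° ⇒ minimal covering band is its complement: 360° − 336.8° = 23.2°.
Band runs from +170.1° eastward to -166.7°, crossing the antimeridian.

23.2°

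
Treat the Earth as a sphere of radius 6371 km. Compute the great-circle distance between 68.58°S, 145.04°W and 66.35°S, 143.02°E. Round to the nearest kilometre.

Δλ = 143.02 − -145.04 = 288.06°; wrapped into (−180°, 180°]: -71.94°.
Δφ = -66.35 − -68.58 = 2.23°.
a = sin²(Δφ/2) + cos φ₁ · cos φ₂ · sin²(Δλ/2) = 0.050920.
c = 2·atan2(√a, √(1−a)) = 0.45523 rad → d = 6371·c ≈ 2900.28 km.

2900 km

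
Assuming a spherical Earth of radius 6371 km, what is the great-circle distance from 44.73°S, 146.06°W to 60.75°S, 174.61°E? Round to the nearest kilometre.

3119 km

Δλ = 174.61 − -146.06 = 320.67°; wrapped into (−180°, 180°]: -39.33°.
Δφ = -60.75 − -44.73 = -16.02°.
a = sin²(Δφ/2) + cos φ₁ · cos φ₂ · sin²(Δλ/2) = 0.058728.
c = 2·atan2(√a, √(1−a)) = 0.48955 rad → d = 6371·c ≈ 3118.94 km.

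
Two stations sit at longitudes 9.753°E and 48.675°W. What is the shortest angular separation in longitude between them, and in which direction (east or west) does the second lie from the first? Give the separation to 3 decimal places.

Raw difference: -48.675 − 9.753 = -58.428°.
Normalise into (−180°, 180°]: -58.428° stays -58.428°.
Negative ⇒ the second point lies to the west; separation 58.428°.

58.428° west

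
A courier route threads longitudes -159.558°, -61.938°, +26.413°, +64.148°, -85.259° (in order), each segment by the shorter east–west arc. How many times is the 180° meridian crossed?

0

Leg 1: -159.558° → -61.938°, shortest Δλ = 97.62° (east) — does not cross 180°.
Leg 2: -61.938° → +26.413°, shortest Δλ = 88.351° (east) — does not cross 180°.
Leg 3: +26.413° → +64.148°, shortest Δλ = 37.735° (east) — does not cross 180°.
Leg 4: +64.148° → -85.259°, shortest Δλ = -149.407° (west) — does not cross 180°.
Total crossings: 0.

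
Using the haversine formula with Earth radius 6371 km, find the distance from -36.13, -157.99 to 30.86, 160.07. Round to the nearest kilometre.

8638 km

Δλ = 160.07 − -157.99 = 318.06°; wrapped into (−180°, 180°]: -41.94°.
Δφ = 30.86 − -36.13 = 66.99°.
a = sin²(Δφ/2) + cos φ₁ · cos φ₂ · sin²(Δλ/2) = 0.393354.
c = 2·atan2(√a, √(1−a)) = 1.35585 rad → d = 6371·c ≈ 8638.14 km.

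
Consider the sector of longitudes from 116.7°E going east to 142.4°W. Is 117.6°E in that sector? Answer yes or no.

Band width going east from +116.7° to -142.4°: ((-142.4 − 116.7) mod 360) = 100.9°.
Offset of +117.6° east of the west edge: ((117.6 − 116.7) mod 360) = 0.9°.
0.9° ≤ 100.9° ⇒ inside.

Yes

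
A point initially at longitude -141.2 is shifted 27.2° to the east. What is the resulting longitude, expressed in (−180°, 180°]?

Start at -141.2°; shift +27.2° → -114.0°.
-114.0° already lies in (−180°, 180°].

-114.0°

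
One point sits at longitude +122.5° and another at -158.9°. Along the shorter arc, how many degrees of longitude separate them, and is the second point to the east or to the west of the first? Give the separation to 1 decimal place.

78.6° east

Raw difference: -158.9 − 122.5 = -281.4°.
Normalise into (−180°, 180°]: -281.4° + 360° = 78.6°.
Positive ⇒ the second point lies to the east; separation 78.6°.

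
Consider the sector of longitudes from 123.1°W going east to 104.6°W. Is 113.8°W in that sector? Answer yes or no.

Band width going east from -123.1° to -104.6°: ((-104.6 − -123.1) mod 360) = 18.5°.
Offset of -113.8° east of the west edge: ((-113.8 − -123.1) mod 360) = 9.3°.
9.3° ≤ 18.5° ⇒ inside.

Yes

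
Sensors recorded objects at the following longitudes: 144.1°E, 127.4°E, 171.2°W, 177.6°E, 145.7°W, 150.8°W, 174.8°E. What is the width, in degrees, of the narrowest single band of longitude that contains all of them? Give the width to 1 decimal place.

Sort the longitudes: -171.2°, -150.8°, -145.7°, +127.4°, +144.1°, +174.8°, +177.6°.
Eastward gaps between consecutive values (wrapping around): 20.4°, 5.1°, 273.1°, 16.7°, 30.7°, 2.8°, 11.2°.
Largest gap = 273.1° ⇒ minimal covering band is its complement: 360° − 273.1° = 86.9°.
Band runs from +127.4° eastward to -145.7°, crossing the antimeridian.

86.9°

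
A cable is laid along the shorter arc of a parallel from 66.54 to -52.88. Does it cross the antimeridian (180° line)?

Signed shortest Δλ = ((-52.88 − 66.54 + 180) mod 360) − 180 = -119.42°.
Going west by 119.42° from +66.54° reaches -52.88° without touching 180°.

No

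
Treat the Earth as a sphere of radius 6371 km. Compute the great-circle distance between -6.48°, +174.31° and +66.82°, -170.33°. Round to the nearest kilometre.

Δλ = -170.33 − 174.31 = -344.64°; wrapped into (−180°, 180°]: 15.36°.
Δφ = 66.82 − -6.48 = 73.30°.
a = sin²(Δφ/2) + cos φ₁ · cos φ₂ · sin²(Δλ/2) = 0.363305.
c = 2·atan2(√a, √(1−a)) = 1.29388 rad → d = 6371·c ≈ 8243.31 km.

8243 km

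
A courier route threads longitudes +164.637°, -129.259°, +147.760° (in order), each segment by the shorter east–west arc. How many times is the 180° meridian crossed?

2

Leg 1: +164.637° → -129.259°, shortest Δλ = 66.104° (east) — crosses 180°.
Leg 2: -129.259° → +147.760°, shortest Δλ = -82.981° (west) — crosses 180°.
Total crossings: 2.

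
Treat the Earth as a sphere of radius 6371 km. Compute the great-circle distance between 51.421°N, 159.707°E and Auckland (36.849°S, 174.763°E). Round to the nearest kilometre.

Δλ = 174.763 − 159.707 = 15.056°.
Δφ = -36.849 − 51.421 = -88.270°.
a = sin²(Δφ/2) + cos φ₁ · cos φ₂ · sin²(Δλ/2) = 0.493470.
c = 2·atan2(√a, √(1−a)) = 1.55774 rad → d = 6371·c ≈ 9924.34 km.

9924 km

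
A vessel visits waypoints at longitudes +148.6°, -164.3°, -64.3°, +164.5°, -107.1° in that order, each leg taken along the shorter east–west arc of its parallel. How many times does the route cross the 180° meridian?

Leg 1: +148.6° → -164.3°, shortest Δλ = 47.1° (east) — crosses 180°.
Leg 2: -164.3° → -64.3°, shortest Δλ = 100.0° (east) — does not cross 180°.
Leg 3: -64.3° → +164.5°, shortest Δλ = -131.2° (west) — crosses 180°.
Leg 4: +164.5° → -107.1°, shortest Δλ = 88.4° (east) — crosses 180°.
Total crossings: 3.

3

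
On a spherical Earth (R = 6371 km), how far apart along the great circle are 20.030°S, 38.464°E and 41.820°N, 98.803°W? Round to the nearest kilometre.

15340 km

Δλ = -98.803 − 38.464 = -137.267°.
Δφ = 41.820 − -20.030 = 61.850°.
a = sin²(Δφ/2) + cos φ₁ · cos φ₂ · sin²(Δλ/2) = 0.871337.
c = 2·atan2(√a, √(1−a)) = 2.40785 rad → d = 6371·c ≈ 15340.41 km.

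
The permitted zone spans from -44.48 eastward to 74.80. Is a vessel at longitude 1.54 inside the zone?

Yes

Band width going east from -44.48° to +74.80°: ((74.80 − -44.48) mod 360) = 119.28°.
Offset of +1.54° east of the west edge: ((1.54 − -44.48) mod 360) = 46.02°.
46.02° ≤ 119.28° ⇒ inside.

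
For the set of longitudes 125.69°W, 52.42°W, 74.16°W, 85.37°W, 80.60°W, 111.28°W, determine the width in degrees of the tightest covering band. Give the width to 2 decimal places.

Sort the longitudes: -125.69°, -111.28°, -85.37°, -80.60°, -74.16°, -52.42°.
Eastward gaps between consecutive values (wrapping around): 14.41°, 25.91°, 4.77°, 6.44°, 21.74°, 286.73°.
Largest gap = 286.73° ⇒ minimal covering band is its complement: 360° − 286.73° = 73.27°.
Band runs from -125.69° eastward to -52.42°.

73.27°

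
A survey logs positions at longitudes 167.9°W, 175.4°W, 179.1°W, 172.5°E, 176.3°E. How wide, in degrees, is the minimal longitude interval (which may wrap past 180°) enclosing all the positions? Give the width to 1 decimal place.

19.6°

Sort the longitudes: -179.1°, -175.4°, -167.9°, +172.5°, +176.3°.
Eastward gaps between consecutive values (wrapping around): 3.7°, 7.5°, 340.4°, 3.8°, 4.6°.
Largest gap = 340.4° ⇒ minimal covering band is its complement: 360° − 340.4° = 19.6°.
Band runs from +172.5° eastward to -167.9°, crossing the antimeridian.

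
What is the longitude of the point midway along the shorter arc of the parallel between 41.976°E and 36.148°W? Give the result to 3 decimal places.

2.914°E

Signed shortest Δλ from +41.976° to -36.148° is -78.124°.
Midpoint longitude = +41.976° + (-78.124°)/2 = +41.976° − 39.062° = +2.914°.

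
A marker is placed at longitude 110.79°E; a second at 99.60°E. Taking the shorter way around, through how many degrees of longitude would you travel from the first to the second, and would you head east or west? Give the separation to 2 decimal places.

Raw difference: 99.60 − 110.79 = -11.19°.
Normalise into (−180°, 180°]: -11.19° stays -11.19°.
Negative ⇒ the second point lies to the west; separation 11.19°.

11.19° west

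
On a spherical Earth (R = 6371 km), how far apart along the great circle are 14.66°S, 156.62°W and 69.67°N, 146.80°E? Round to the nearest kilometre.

10340 km

Δλ = 146.80 − -156.62 = 303.42°; wrapped into (−180°, 180°]: -56.58°.
Δφ = 69.67 − -14.66 = 84.33°.
a = sin²(Δφ/2) + cos φ₁ · cos φ₂ · sin²(Δλ/2) = 0.526097.
c = 2·atan2(√a, √(1−a)) = 1.62301 rad → d = 6371·c ≈ 10340.22 km.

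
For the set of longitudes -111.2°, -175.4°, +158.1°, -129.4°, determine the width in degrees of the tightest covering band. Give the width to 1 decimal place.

90.7°

Sort the longitudes: -175.4°, -129.4°, -111.2°, +158.1°.
Eastward gaps between consecutive values (wrapping around): 46.0°, 18.2°, 269.3°, 26.5°.
Largest gap = 269.3° ⇒ minimal covering band is its complement: 360° − 269.3° = 90.7°.
Band runs from +158.1° eastward to -111.2°, crossing the antimeridian.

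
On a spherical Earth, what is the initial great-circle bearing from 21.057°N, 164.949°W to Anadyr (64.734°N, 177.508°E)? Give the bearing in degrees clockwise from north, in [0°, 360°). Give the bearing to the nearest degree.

Δλ = 177.508 − -164.949 = 342.457°; wrapped into (−180°, 180°]: -17.543°.
θ = atan2( sin Δλ · cos φ₂ , cos φ₁ · sin φ₂ − sin φ₁ · cos φ₂ · cos Δλ )
  = atan2(-0.12865, 0.69772) = -10.447° → normalised to [0°, 360°): 349.553°.

350°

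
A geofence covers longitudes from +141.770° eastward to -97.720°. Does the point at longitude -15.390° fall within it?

No

Band width going east from +141.770° to -97.720°: ((-97.720 − 141.770) mod 360) = 120.510°.
Offset of -15.390° east of the west edge: ((-15.390 − 141.770) mod 360) = 202.840°.
202.840° > 120.510° ⇒ outside.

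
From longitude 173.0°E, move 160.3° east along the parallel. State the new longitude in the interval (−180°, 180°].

26.7°W

Start at +173.0°; shift +160.3° → +333.3°.
+333.3° lies outside (−180°, 180°]; subtract 360° → -26.7°.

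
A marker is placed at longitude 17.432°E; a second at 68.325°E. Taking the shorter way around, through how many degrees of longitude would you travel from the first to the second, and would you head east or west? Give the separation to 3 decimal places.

50.893° east

Raw difference: 68.325 − 17.432 = 50.893°.
Normalise into (−180°, 180°]: 50.893° stays 50.893°.
Positive ⇒ the second point lies to the east; separation 50.893°.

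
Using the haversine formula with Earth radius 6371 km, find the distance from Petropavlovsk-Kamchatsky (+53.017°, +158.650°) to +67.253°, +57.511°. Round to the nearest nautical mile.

2776 nmi

Δλ = 57.511 − 158.650 = -101.139°.
Δφ = 67.253 − 53.017 = 14.236°.
a = sin²(Δφ/2) + cos φ₁ · cos φ₂ · sin²(Δλ/2) = 0.154127.
c = 2·atan2(√a, √(1−a)) = 0.80689 rad → d = 6371·c ≈ 5140.71 km ≈ 2775.76 nmi.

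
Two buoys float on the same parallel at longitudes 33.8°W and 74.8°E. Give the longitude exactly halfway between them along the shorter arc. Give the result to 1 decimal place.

Signed shortest Δλ from -33.8° to +74.8° is +108.6°.
Midpoint longitude = -33.8° + (+108.6°)/2 = -33.8° + 54.3° = +20.5°.

20.5°E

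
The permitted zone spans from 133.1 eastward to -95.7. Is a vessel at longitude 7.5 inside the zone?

No

Band width going east from +133.1° to -95.7°: ((-95.7 − 133.1) mod 360) = 131.2°.
Offset of +7.5° east of the west edge: ((7.5 − 133.1) mod 360) = 234.4°.
234.4° > 131.2° ⇒ outside.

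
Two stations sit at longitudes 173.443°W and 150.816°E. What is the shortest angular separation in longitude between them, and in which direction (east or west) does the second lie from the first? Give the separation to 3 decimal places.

Raw difference: 150.816 − -173.443 = 324.259°.
Normalise into (−180°, 180°]: 324.259° − 360° = -35.741°.
Negative ⇒ the second point lies to the west; separation 35.741°.

35.741° west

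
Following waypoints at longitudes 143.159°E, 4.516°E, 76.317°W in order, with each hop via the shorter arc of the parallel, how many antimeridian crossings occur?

0

Leg 1: +143.159° → +4.516°, shortest Δλ = -138.643° (west) — does not cross 180°.
Leg 2: +4.516° → -76.317°, shortest Δλ = -80.833° (west) — does not cross 180°.
Total crossings: 0.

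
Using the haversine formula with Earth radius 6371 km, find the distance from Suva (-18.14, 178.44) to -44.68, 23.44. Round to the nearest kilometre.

Δλ = 23.44 − 178.44 = -155.00°.
Δφ = -44.68 − -18.14 = -26.54°.
a = sin²(Δφ/2) + cos φ₁ · cos φ₂ · sin²(Δλ/2) = 0.696740.
c = 2·atan2(√a, √(1−a)) = 1.97521 rad → d = 6371·c ≈ 12584.06 km.

12584 km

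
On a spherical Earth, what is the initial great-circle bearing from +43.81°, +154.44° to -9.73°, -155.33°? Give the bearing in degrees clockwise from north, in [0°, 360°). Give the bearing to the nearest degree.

Δλ = -155.33 − 154.44 = -309.77°; wrapped into (−180°, 180°]: 50.23°.
θ = atan2( sin Δλ · cos φ₂ , cos φ₁ · sin φ₂ − sin φ₁ · cos φ₂ · cos Δλ )
  = atan2(0.75756, -0.55844) = 126.396° → normalised to [0°, 360°): 126.396°.

126°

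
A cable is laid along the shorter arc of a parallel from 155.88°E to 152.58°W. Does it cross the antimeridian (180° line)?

Yes

Naïve |-152.58 − 155.88| = 308.46° > 180°, so the shorter arc goes the other way round — across 180°.
Signed shortest Δλ = ((-152.58 − 155.88 + 180) mod 360) − 180 = 51.54°.
Going east by 51.54° from +155.88° passes through 180° before reaching -152.58°.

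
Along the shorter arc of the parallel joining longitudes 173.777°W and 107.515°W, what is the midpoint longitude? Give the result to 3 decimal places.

Signed shortest Δλ from -173.777° to -107.515° is +66.262°.
Midpoint longitude = -173.777° + (+66.262°)/2 = -173.777° + 33.131° = -140.646°.

140.646°W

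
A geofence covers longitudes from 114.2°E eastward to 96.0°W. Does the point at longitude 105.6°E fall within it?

No

Band width going east from +114.2° to -96.0°: ((-96.0 − 114.2) mod 360) = 149.8°.
Offset of +105.6° east of the west edge: ((105.6 − 114.2) mod 360) = 351.4°.
351.4° > 149.8° ⇒ outside.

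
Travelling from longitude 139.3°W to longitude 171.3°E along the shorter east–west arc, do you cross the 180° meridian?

Naïve |171.3 − -139.3| = 310.6° > 180°, so the shorter arc goes the other way round — across 180°.
Signed shortest Δλ = ((171.3 − -139.3 + 180) mod 360) − 180 = -49.4°.
Going west by 49.4° from -139.3° passes through 180° before reaching +171.3°.

Yes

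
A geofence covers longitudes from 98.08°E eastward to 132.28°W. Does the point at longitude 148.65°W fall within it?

Band width going east from +98.08° to -132.28°: ((-132.28 − 98.08) mod 360) = 129.64°.
Offset of -148.65° east of the west edge: ((-148.65 − 98.08) mod 360) = 113.27°.
113.27° ≤ 129.64° ⇒ inside.

Yes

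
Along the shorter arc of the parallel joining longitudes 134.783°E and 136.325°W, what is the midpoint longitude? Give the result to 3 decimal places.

179.229°E

Signed shortest Δλ from +134.783° to -136.325° is +88.892°.
Midpoint longitude = +134.783° + (+88.892°)/2 = +134.783° + 44.446° = +179.229°.
(The naïve average (+134.783 + -136.325)/2 = -0.771° is on the wrong side of the globe.)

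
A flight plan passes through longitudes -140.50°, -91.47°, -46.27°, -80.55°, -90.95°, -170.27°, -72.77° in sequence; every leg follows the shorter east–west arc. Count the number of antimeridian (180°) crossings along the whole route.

0

Leg 1: -140.50° → -91.47°, shortest Δλ = 49.03° (east) — does not cross 180°.
Leg 2: -91.47° → -46.27°, shortest Δλ = 45.2° (east) — does not cross 180°.
Leg 3: -46.27° → -80.55°, shortest Δλ = -34.28° (west) — does not cross 180°.
Leg 4: -80.55° → -90.95°, shortest Δλ = -10.4° (west) — does not cross 180°.
Leg 5: -90.95° → -170.27°, shortest Δλ = -79.32° (west) — does not cross 180°.
Leg 6: -170.27° → -72.77°, shortest Δλ = 97.5° (east) — does not cross 180°.
Total crossings: 0.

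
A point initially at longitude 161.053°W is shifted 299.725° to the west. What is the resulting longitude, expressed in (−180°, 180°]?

Start at -161.053°; shift −299.725° → -460.778°.
-460.778° lies outside (−180°, 180°]; add 360° → -100.778°.

100.778°W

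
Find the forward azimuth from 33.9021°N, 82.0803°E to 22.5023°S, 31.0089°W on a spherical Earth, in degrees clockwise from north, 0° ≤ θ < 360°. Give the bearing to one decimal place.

Δλ = -31.0089 − 82.0803 = -113.0892°.
θ = atan2( sin Δλ · cos φ₂ , cos φ₁ · sin φ₂ − sin φ₁ · cos φ₂ · cos Δλ )
  = atan2(-0.84986, -0.11557) = -97.744° → normalised to [0°, 360°): 262.256°.

262.3°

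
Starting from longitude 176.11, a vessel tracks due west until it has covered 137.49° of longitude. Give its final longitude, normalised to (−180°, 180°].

Start at +176.11°; shift −137.49° → +38.62°.
+38.62° already lies in (−180°, 180°].

+38.62°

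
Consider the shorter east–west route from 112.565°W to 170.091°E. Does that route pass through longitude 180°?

Naïve |170.091 − -112.565| = 282.656° > 180°, so the shorter arc goes the other way round — across 180°.
Signed shortest Δλ = ((170.091 − -112.565 + 180) mod 360) − 180 = -77.344°.
Going west by 77.344° from -112.565° passes through 180° before reaching +170.091°.

Yes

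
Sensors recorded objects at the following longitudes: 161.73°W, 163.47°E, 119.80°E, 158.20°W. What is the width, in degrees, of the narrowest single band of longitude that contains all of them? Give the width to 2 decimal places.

82.00°

Sort the longitudes: -161.73°, -158.20°, +119.80°, +163.47°.
Eastward gaps between consecutive values (wrapping around): 3.53°, 278.00°, 43.67°, 34.80°.
Largest gap = 278.00° ⇒ minimal covering band is its complement: 360° − 278.00° = 82.00°.
Band runs from +119.80° eastward to -158.20°, crossing the antimeridian.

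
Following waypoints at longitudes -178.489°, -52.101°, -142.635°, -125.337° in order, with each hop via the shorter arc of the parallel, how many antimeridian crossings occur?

0

Leg 1: -178.489° → -52.101°, shortest Δλ = 126.388° (east) — does not cross 180°.
Leg 2: -52.101° → -142.635°, shortest Δλ = -90.534° (west) — does not cross 180°.
Leg 3: -142.635° → -125.337°, shortest Δλ = 17.298° (east) — does not cross 180°.
Total crossings: 0.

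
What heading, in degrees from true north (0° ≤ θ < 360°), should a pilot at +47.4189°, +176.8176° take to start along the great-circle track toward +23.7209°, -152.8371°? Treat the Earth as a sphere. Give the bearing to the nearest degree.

124°

Δλ = -152.8371 − 176.8176 = -329.6547°; wrapped into (−180°, 180°]: 30.3453°.
θ = atan2( sin Δλ · cos φ₂ , cos φ₁ · sin φ₂ − sin φ₁ · cos φ₂ · cos Δλ )
  = atan2(0.46253, -0.30956) = 123.794° → normalised to [0°, 360°): 123.794°.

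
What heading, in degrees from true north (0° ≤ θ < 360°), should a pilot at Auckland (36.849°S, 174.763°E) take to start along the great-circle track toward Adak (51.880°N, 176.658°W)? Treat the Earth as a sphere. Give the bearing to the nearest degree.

5°

Δλ = -176.658 − 174.763 = -351.421°; wrapped into (−180°, 180°]: 8.579°.
θ = atan2( sin Δλ · cos φ₂ , cos φ₁ · sin φ₂ − sin φ₁ · cos φ₂ · cos Δλ )
  = atan2(0.09209, 0.99561) = 5.284° → normalised to [0°, 360°): 5.284°.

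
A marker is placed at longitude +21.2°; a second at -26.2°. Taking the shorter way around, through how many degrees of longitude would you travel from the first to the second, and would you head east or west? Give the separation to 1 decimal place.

Raw difference: -26.2 − 21.2 = -47.4°.
Normalise into (−180°, 180°]: -47.4° stays -47.4°.
Negative ⇒ the second point lies to the west; separation 47.4°.

47.4° west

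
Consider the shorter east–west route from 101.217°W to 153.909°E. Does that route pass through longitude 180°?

Naïve |153.909 − -101.217| = 255.126° > 180°, so the shorter arc goes the other way round — across 180°.
Signed shortest Δλ = ((153.909 − -101.217 + 180) mod 360) − 180 = -104.874°.
Going west by 104.874° from -101.217° passes through 180° before reaching +153.909°.

Yes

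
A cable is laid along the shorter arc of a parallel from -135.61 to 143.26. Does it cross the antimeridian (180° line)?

Yes

Naïve |143.26 − -135.61| = 278.87° > 180°, so the shorter arc goes the other way round — across 180°.
Signed shortest Δλ = ((143.26 − -135.61 + 180) mod 360) − 180 = -81.13°.
Going west by 81.13° from -135.61° passes through 180° before reaching +143.26°.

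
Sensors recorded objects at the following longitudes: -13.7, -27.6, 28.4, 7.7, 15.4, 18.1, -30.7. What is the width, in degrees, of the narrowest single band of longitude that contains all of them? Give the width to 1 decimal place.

Sort the longitudes: -30.7°, -27.6°, -13.7°, +7.7°, +15.4°, +18.1°, +28.4°.
Eastward gaps between consecutive values (wrapping around): 3.1°, 13.9°, 21.4°, 7.7°, 2.7°, 10.3°, 300.9°.
Largest gap = 300.9° ⇒ minimal covering band is its complement: 360° − 300.9° = 59.1°.
Band runs from -30.7° eastward to +28.4°.

59.1°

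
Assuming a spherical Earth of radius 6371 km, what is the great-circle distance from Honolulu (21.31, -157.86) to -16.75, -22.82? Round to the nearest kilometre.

15277 km

Δλ = -22.82 − -157.86 = 135.04°.
Δφ = -16.75 − 21.31 = -38.06°.
a = sin²(Δφ/2) + cos φ₁ · cos φ₂ · sin²(Δλ/2) = 0.867992.
c = 2·atan2(√a, √(1−a)) = 2.39792 rad → d = 6371·c ≈ 15277.13 km.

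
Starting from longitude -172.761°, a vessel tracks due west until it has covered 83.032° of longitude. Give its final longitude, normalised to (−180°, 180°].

+104.207°

Start at -172.761°; shift −83.032° → -255.793°.
-255.793° lies outside (−180°, 180°]; add 360° → +104.207°.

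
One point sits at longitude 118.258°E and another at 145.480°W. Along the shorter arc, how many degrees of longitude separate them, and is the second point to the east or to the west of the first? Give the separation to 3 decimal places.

Raw difference: -145.480 − 118.258 = -263.738°.
Normalise into (−180°, 180°]: -263.738° + 360° = 96.262°.
Positive ⇒ the second point lies to the east; separation 96.262°.

96.262° east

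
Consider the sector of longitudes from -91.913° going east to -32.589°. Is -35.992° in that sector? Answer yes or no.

Band width going east from -91.913° to -32.589°: ((-32.589 − -91.913) mod 360) = 59.324°.
Offset of -35.992° east of the west edge: ((-35.992 − -91.913) mod 360) = 55.921°.
55.921° ≤ 59.324° ⇒ inside.

Yes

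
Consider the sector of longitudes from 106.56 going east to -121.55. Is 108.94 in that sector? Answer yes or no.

Band width going east from +106.56° to -121.55°: ((-121.55 − 106.56) mod 360) = 131.89°.
Offset of +108.94° east of the west edge: ((108.94 − 106.56) mod 360) = 2.38°.
2.38° ≤ 131.89° ⇒ inside.

Yes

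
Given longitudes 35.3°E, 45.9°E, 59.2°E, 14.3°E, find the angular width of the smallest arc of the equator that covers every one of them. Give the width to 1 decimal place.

Sort the longitudes: +14.3°, +35.3°, +45.9°, +59.2°.
Eastward gaps between consecutive values (wrapping around): 21.0°, 10.6°, 13.3°, 315.1°.
Largest gap = 315.1° ⇒ minimal covering band is its complement: 360° − 315.1° = 44.9°.
Band runs from +14.3° eastward to +59.2°.

44.9°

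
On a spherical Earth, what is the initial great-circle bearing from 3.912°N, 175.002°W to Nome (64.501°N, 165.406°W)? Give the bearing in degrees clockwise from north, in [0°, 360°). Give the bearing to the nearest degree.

Δλ = -165.406 − -175.002 = 9.596°.
θ = atan2( sin Δλ · cos φ₂ , cos φ₁ · sin φ₂ − sin φ₁ · cos φ₂ · cos Δλ )
  = atan2(0.07176, 0.87153) = 4.707° → normalised to [0°, 360°): 4.707°.

5°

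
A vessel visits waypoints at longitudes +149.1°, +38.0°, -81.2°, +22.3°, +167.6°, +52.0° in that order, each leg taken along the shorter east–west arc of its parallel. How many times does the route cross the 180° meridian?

Leg 1: +149.1° → +38.0°, shortest Δλ = -111.1° (west) — does not cross 180°.
Leg 2: +38.0° → -81.2°, shortest Δλ = -119.2° (west) — does not cross 180°.
Leg 3: -81.2° → +22.3°, shortest Δλ = 103.5° (east) — does not cross 180°.
Leg 4: +22.3° → +167.6°, shortest Δλ = 145.3° (east) — does not cross 180°.
Leg 5: +167.6° → +52.0°, shortest Δλ = -115.6° (west) — does not cross 180°.
Total crossings: 0.

0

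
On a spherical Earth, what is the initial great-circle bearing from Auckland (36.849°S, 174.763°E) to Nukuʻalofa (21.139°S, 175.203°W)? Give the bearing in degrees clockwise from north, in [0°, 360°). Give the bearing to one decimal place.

Δλ = -175.203 − 174.763 = -349.966°; wrapped into (−180°, 180°]: 10.034°.
θ = atan2( sin Δλ · cos φ₂ , cos φ₁ · sin φ₂ − sin φ₁ · cos φ₂ · cos Δλ )
  = atan2(0.16251, 0.26221) = 31.789° → normalised to [0°, 360°): 31.789°.

31.8°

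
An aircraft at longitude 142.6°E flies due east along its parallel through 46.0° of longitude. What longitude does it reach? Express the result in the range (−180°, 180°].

Start at +142.6°; shift +46.0° → +188.6°.
+188.6° lies outside (−180°, 180°]; subtract 360° → -171.4°.

171.4°W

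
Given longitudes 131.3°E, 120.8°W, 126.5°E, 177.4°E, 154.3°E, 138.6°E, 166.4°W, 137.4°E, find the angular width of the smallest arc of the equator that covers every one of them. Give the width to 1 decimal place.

112.7°

Sort the longitudes: -166.4°, -120.8°, +126.5°, +131.3°, +137.4°, +138.6°, +154.3°, +177.4°.
Eastward gaps between consecutive values (wrapping around): 45.6°, 247.3°, 4.8°, 6.1°, 1.2°, 15.7°, 23.1°, 16.2°.
Largest gap = 247.3° ⇒ minimal covering band is its complement: 360° − 247.3° = 112.7°.
Band runs from +126.5° eastward to -120.8°, crossing the antimeridian.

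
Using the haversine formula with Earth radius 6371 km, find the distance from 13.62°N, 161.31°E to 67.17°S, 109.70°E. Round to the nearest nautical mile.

5345 nmi

Δλ = 109.70 − 161.31 = -51.61°.
Δφ = -67.17 − 13.62 = -80.79°.
a = sin²(Δφ/2) + cos φ₁ · cos φ₂ · sin²(Δλ/2) = 0.491429.
c = 2·atan2(√a, √(1−a)) = 1.55365 rad → d = 6371·c ≈ 9898.33 km ≈ 5344.67 nmi.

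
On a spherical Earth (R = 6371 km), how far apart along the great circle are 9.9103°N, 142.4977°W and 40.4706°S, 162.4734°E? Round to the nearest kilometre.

7947 km

Δλ = 162.4734 − -142.4977 = 304.9711°; wrapped into (−180°, 180°]: -55.0289°.
Δφ = -40.4706 − 9.9103 = -50.3809°.
a = sin²(Δφ/2) + cos φ₁ · cos φ₂ · sin²(Δλ/2) = 0.341093.
c = 2·atan2(√a, √(1−a)) = 1.24737 rad → d = 6371·c ≈ 7947.01 km.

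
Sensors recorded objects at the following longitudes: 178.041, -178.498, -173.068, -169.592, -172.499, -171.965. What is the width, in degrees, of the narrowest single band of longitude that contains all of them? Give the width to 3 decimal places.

Sort the longitudes: -178.498°, -173.068°, -172.499°, -171.965°, -169.592°, +178.041°.
Eastward gaps between consecutive values (wrapping around): 5.430°, 0.569°, 0.534°, 2.373°, 347.633°, 3.461°.
Largest gap = 347.633° ⇒ minimal covering band is its complement: 360° − 347.633° = 12.367°.
Band runs from +178.041° eastward to -169.592°, crossing the antimeridian.

12.367°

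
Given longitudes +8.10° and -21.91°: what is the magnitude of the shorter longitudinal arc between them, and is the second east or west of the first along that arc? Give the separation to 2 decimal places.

Raw difference: -21.91 − 8.10 = -30.01°.
Normalise into (−180°, 180°]: -30.01° stays -30.01°.
Negative ⇒ the second point lies to the west; separation 30.01°.

30.01° west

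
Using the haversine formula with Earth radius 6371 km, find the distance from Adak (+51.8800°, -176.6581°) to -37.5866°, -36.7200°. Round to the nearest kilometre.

16532 km

Δλ = -36.7200 − -176.6581 = 139.9381°.
Δφ = -37.5866 − 51.8800 = -89.4666°.
a = sin²(Δφ/2) + cos φ₁ · cos φ₂ · sin²(Δλ/2) = 0.927129.
c = 2·atan2(√a, √(1−a)) = 2.59492 rad → d = 6371·c ≈ 16532.23 km.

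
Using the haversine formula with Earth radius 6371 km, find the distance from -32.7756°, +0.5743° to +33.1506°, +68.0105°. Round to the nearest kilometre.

10173 km

Δλ = 68.0105 − 0.5743 = 67.4362°.
Δφ = 33.1506 − -32.7756 = 65.9262°.
a = sin²(Δφ/2) + cos φ₁ · cos φ₂ · sin²(Δλ/2) = 0.512960.
c = 2·atan2(√a, √(1−a)) = 1.59672 rad → d = 6371·c ≈ 10172.70 km.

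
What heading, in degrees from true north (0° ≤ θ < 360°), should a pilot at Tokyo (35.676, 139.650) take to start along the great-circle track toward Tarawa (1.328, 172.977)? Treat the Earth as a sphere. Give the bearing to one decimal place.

Δλ = 172.977 − 139.650 = 33.327°.
θ = atan2( sin Δλ · cos φ₂ , cos φ₁ · sin φ₂ − sin φ₁ · cos φ₂ · cos Δλ )
  = atan2(0.54927, -0.46834) = 130.453° → normalised to [0°, 360°): 130.453°.

130.5°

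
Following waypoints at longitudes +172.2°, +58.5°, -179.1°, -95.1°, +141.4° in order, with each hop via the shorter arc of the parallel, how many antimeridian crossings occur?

Leg 1: +172.2° → +58.5°, shortest Δλ = -113.7° (west) — does not cross 180°.
Leg 2: +58.5° → -179.1°, shortest Δλ = 122.4° (east) — crosses 180°.
Leg 3: -179.1° → -95.1°, shortest Δλ = 84.0° (east) — does not cross 180°.
Leg 4: -95.1° → +141.4°, shortest Δλ = -123.5° (west) — crosses 180°.
Total crossings: 2.

2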